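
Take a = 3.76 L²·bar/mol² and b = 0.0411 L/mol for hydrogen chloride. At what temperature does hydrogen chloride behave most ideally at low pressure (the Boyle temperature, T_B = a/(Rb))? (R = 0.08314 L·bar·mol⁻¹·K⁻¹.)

For a van der Waals gas the second virial coefficient B₂ = b − a/(RT) vanishes at T_B = a/(Rb).
T_B = 3.76/(0.08314×0.0411) = 3.76/0.0034171 = 1100 K

T_B ≈ 1100 K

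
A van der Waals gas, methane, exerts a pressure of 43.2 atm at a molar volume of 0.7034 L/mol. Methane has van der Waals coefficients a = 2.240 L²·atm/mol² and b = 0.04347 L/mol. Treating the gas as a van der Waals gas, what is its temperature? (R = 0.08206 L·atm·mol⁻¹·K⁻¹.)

T = (P + a/V_m²)(V_m − b)/R
P + a/V_m² = 43.2 + 2.240/(0.7034)² = 47.727 atm
V_m − b = 0.7034 − 0.04347 = 0.65993 L/mol
T = (47.727)(0.65993)/0.08206 = 383.8 K

T ≈ 383.8 K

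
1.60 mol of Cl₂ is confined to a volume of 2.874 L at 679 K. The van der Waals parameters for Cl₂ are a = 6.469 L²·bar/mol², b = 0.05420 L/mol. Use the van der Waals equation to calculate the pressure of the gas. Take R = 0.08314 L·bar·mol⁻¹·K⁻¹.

P = nRT/(V − nb) − a n²/V²
nRT/(V − nb) = (1.60)(0.08314)(679)/(2.874 − 1.60×0.05420) = 90.323/2.7873 = 32.405 bar
a n²/V² = (6.469)(1.60)²/(2.874)² = 2.0050 bar
P = 32.405 − 2.0050 = 30.40 bar

P ≈ 30.40 bar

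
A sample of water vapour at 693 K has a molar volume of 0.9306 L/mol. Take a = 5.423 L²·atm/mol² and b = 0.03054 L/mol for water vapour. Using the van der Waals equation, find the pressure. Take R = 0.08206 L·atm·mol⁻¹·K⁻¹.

P ≈ 56.92 atm

P = RT/(V_m − b) − a/V_m²
RT/(V_m − b) = (0.08206)(693)/(0.9306 − 0.03054) = 56.868/0.90006 = 63.182 atm
a/V_m² = 5.423/(0.9306)² = 6.2620 atm
P = 63.182 − 6.2620 = 56.92 atm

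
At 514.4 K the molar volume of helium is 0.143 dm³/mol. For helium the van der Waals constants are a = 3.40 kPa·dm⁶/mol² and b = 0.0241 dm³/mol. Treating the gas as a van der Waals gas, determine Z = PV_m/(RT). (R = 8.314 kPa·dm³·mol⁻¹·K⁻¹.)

P = RT/(V_m − b) − a/V_m² = (8.314)(514.4)/(0.143 − 0.0241) − 3.40/(0.143)²
  = 4276.7/0.11890 − 166.27 = 35969 − 166.27 = 35803 kPa
Z = PV_m/(RT) = (35803)(0.143)/((8.314)(514.4)) = 5119.8/4276.7 = 1.197

Z ≈ 1.197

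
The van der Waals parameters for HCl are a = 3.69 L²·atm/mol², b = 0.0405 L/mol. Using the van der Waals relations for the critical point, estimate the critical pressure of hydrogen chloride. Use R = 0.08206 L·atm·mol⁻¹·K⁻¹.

P_c ≈ 83.32 atm

For a van der Waals gas, P_c = a/(27b²).
P_c = 3.69/(27×(0.0405)²) = 3.69/0.044287 = 83.32 atm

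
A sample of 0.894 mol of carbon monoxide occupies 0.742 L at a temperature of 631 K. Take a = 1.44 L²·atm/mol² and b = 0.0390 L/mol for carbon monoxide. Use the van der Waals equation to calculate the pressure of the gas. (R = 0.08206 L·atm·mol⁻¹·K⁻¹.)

P = nRT/(V − nb) − a n²/V²
nRT/(V − nb) = (0.894)(0.08206)(631)/(0.742 − 0.894×0.0390) = 46.291/0.70713 = 65.463 atm
a n²/V² = (1.44)(0.894)²/(0.742)² = 2.0904 atm
P = 65.463 − 2.0904 = 63.37 atm

P ≈ 63.37 atm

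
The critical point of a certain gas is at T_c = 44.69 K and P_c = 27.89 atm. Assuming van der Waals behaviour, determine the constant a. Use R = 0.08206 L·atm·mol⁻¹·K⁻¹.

From T_c = 8a/(27Rb) and P_c = a/(27b²): a = 27 R² T_c²/(64 P_c).
a = 27×(0.08206)²×(44.69)²/(64×27.89) = 363.12/1785.0 = 0.2034 L²·atm/mol²

a ≈ 0.2034 L²·atm/mol²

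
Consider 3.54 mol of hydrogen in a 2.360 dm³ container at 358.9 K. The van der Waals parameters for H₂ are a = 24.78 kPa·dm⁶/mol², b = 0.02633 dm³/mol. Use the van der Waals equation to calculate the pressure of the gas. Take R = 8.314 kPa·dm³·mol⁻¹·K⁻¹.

P ≈ 4604 kPa

P = nRT/(V − nb) − a n²/V²
nRT/(V − nb) = (3.54)(8.314)(358.9)/(2.360 − 3.54×0.02633) = 10563/2.2668 = 4659.9 kPa
a n²/V² = (24.78)(3.54)²/(2.360)² = 55.755 kPa
P = 4659.9 − 55.755 = 4604 kPa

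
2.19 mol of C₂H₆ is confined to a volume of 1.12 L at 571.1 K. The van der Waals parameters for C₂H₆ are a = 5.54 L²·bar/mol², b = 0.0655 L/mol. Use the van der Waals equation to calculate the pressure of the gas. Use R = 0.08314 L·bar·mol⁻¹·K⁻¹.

P ≈ 85.30 bar

P = nRT/(V − nb) − a n²/V²
nRT/(V − nb) = (2.19)(0.08314)(571.1)/(1.12 − 2.19×0.0655) = 103.98/0.97656 = 106.48 bar
a n²/V² = (5.54)(2.19)²/(1.12)² = 21.182 bar
P = 106.48 − 21.182 = 85.30 bar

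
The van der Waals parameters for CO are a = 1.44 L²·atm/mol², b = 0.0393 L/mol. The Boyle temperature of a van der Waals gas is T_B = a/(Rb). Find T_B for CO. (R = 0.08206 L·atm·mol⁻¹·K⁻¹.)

T_B ≈ 446.5 K

For a van der Waals gas the second virial coefficient B₂ = b − a/(RT) vanishes at T_B = a/(Rb).
T_B = 1.44/(0.08206×0.0393) = 1.44/0.0032250 = 446.5 K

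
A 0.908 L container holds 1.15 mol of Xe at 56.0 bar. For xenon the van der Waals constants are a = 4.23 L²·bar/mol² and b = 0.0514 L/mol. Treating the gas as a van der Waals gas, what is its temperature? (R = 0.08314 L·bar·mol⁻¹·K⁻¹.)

T = (P + a n²/V²)(V − nb)/(nR)
P + a n²/V² = 56.0 + (4.23)(1.15)²/(0.908)² = 62.785 bar
V − nb = 0.908 − (1.15)(0.0514) = 0.84889 L
T = (62.785)(0.84889)/((1.15)(0.08314)) = 557.4 K

T ≈ 557.4 K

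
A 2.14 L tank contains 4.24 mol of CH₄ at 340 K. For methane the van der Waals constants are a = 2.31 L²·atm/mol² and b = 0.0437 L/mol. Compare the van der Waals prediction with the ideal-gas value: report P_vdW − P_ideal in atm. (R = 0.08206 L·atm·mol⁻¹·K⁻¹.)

Ideal: P_ideal = nRT/V = (4.24)(0.08206)(340)/2.14 = 55.2793 atm
vdW: P = nRT/(V − nb) − a n²/V² = 118.298/1.95471 − 41.5283/4.57960 = 60.5195 − 9.06811 = 51.4514 atm
ΔP = 51.4514 − 55.2793 = -3.828 atm

ΔP ≈ -3.828 atm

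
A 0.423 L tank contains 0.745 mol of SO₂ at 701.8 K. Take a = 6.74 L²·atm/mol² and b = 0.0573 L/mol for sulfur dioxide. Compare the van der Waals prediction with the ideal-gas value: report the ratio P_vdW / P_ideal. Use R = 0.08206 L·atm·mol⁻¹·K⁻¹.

Ideal: P_ideal = nRT/V = (0.745)(0.08206)(701.8)/0.423 = 101.429 atm
vdW: P = nRT/(V − nb) − a n²/V² = 42.9043/0.380312 − 3.74087/0.178929 = 112.813 − 20.9070 = 91.906 atm
Ratio = 91.906/101.429 = 0.9061

P_vdW / P_ideal ≈ 0.9061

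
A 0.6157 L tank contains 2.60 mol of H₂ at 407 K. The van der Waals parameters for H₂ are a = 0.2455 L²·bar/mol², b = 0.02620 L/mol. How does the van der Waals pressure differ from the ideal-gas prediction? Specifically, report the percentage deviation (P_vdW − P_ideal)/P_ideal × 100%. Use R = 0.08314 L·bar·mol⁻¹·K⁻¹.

9.38 %

Ideal: P_ideal = nRT/V = (2.60)(0.08314)(407)/0.6157 = 142.892 bar
vdW: P = nRT/(V − nb) − a n²/V² = 87.9787/0.547580 − 1.65958/0.379086 = 160.668 − 4.37785 = 156.290 bar
% deviation = (156.290 − 142.892)/142.892 × 100% = 9.38%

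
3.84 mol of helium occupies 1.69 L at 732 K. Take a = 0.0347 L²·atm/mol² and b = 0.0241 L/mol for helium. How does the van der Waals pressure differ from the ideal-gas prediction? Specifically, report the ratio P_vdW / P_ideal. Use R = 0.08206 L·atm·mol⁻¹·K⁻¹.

P_vdW / P_ideal ≈ 1.057

Ideal: P_ideal = nRT/V = (3.84)(0.08206)(732)/1.69 = 136.486 atm
vdW: P = nRT/(V − nb) − a n²/V² = 230.661/1.59746 − 0.511672/2.85610 = 144.392 − 0.179151 = 144.213 atm
Ratio = 144.213/136.486 = 1.057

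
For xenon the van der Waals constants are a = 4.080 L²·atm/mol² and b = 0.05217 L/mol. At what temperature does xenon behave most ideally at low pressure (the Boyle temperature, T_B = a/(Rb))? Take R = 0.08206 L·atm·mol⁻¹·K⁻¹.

T_B ≈ 953.0 K

For a van der Waals gas the second virial coefficient B₂ = b − a/(RT) vanishes at T_B = a/(Rb).
T_B = 4.080/(0.08206×0.05217) = 4.080/0.0042811 = 953.0 K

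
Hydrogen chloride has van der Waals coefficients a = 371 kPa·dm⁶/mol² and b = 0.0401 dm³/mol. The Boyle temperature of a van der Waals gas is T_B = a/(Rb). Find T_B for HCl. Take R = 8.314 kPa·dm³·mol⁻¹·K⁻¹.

For a van der Waals gas the second virial coefficient B₂ = b − a/(RT) vanishes at T_B = a/(Rb).
T_B = 371/(8.314×0.0401) = 371/0.33339 = 1113 K

T_B ≈ 1113 K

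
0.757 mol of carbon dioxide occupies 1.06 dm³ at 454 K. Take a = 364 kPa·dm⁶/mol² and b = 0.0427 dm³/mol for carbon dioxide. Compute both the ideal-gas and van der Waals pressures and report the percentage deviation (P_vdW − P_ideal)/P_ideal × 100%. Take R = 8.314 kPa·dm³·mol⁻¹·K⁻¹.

Ideal: P_ideal = nRT/V = (0.757)(8.314)(454)/1.06 = 2695.60 kPa
vdW: P = nRT/(V − nb) − a n²/V² = 2857.34/1.02768 − 208.590/1.12360 = 2780.38 − 185.644 = 2594.74 kPa
% deviation = (2594.74 − 2695.60)/2695.60 × 100% = -3.74%

-3.74 %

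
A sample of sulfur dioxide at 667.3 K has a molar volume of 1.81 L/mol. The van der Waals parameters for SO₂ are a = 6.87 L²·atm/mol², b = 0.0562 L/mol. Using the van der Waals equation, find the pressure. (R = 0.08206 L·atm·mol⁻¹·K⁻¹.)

P ≈ 29.13 atm

P = RT/(V_m − b) − a/V_m²
RT/(V_m − b) = (0.08206)(667.3)/(1.81 − 0.0562) = 54.759/1.7538 = 31.223 atm
a/V_m² = 6.87/(1.81)² = 2.0970 atm
P = 31.223 − 2.0970 = 29.13 atm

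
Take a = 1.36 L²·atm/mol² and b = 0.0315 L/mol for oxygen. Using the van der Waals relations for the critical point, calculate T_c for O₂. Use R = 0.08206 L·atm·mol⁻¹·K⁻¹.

For a van der Waals gas, T_c = 8a/(27Rb).
T_c = 8×1.36/(27×0.08206×0.0315) = 10.880/0.069792 = 155.9 K

T_c ≈ 155.9 K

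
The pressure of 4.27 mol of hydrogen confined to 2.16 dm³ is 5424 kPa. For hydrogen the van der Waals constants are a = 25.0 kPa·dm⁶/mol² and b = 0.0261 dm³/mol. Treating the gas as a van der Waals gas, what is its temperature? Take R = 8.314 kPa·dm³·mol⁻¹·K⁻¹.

T = (P + a n²/V²)(V − nb)/(nR)
P + a n²/V² = 5424 + (25.0)(4.27)²/(2.16)² = 5521.7 kPa
V − nb = 2.16 − (4.27)(0.0261) = 2.0486 dm³
T = (5521.7)(2.0486)/((4.27)(8.314)) = 318.6 K

T ≈ 318.6 K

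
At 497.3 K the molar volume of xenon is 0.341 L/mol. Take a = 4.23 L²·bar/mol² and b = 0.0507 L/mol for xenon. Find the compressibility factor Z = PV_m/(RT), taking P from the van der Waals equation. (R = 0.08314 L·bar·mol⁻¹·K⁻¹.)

Z ≈ 0.8746

P = RT/(V_m − b) − a/V_m² = (0.08314)(497.3)/(0.341 − 0.0507) − 4.23/(0.341)²
  = 41.346/0.29030 − 36.377 = 142.43 − 36.377 = 106.05 bar
Z = PV_m/(RT) = (106.05)(0.341)/((0.08314)(497.3)) = 36.163/41.346 = 0.8746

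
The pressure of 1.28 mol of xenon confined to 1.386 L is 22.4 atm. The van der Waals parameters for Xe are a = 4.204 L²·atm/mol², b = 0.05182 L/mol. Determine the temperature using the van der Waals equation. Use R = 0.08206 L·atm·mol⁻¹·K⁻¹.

T ≈ 326.5 K

T = (P + a n²/V²)(V − nb)/(nR)
P + a n²/V² = 22.4 + (4.204)(1.28)²/(1.386)² = 25.986 atm
V − nb = 1.386 − (1.28)(0.05182) = 1.3197 L
T = (25.986)(1.3197)/((1.28)(0.08206)) = 326.5 K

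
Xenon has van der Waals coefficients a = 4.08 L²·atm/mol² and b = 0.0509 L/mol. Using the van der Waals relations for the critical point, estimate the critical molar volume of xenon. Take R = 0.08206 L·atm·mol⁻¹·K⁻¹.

V_m,c ≈ 0.1527 L/mol

For a van der Waals gas, V_m,c = 3b.
V_m,c = 3×0.0509 = 0.1527 L/mol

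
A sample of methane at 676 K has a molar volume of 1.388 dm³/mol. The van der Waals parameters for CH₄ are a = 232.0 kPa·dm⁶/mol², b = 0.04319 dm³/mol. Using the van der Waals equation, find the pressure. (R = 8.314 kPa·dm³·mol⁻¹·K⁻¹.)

P = RT/(V_m − b) − a/V_m²
RT/(V_m − b) = (8.314)(676)/(1.388 − 0.04319) = 5620.3/1.3448 = 4179.3 kPa
a/V_m² = 232.0/(1.388)² = 120.42 kPa
P = 4179.3 − 120.42 = 4059 kPa

P ≈ 4059 kPa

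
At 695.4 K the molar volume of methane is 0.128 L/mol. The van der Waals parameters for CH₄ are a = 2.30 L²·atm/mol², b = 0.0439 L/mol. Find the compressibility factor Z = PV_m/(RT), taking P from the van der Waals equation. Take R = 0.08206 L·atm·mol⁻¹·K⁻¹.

P = RT/(V_m − b) − a/V_m² = (0.08206)(695.4)/(0.128 − 0.0439) − 2.30/(0.128)²
  = 57.065/0.084100 − 140.38 = 678.54 − 140.38 = 538.16 atm
Z = PV_m/(RT) = (538.16)(0.128)/((0.08206)(695.4)) = 68.884/57.065 = 1.207

Z ≈ 1.207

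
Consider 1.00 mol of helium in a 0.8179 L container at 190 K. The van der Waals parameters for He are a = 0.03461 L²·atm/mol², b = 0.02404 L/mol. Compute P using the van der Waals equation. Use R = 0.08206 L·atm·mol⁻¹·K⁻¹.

P = nRT/(V − nb) − a n²/V²
nRT/(V − nb) = (1.00)(0.08206)(190)/(0.8179 − 1.00×0.02404) = 15.591/0.79386 = 19.639 atm
a n²/V² = (0.03461)(1.00)²/(0.8179)² = 0.051737 atm
P = 19.639 − 0.051737 = 19.59 atm

P ≈ 19.59 atm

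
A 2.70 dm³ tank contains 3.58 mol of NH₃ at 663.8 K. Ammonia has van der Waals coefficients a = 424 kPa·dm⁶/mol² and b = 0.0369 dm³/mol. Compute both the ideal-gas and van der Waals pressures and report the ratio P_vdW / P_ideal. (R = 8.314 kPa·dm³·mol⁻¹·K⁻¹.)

P_vdW / P_ideal ≈ 0.9496

Ideal: P_ideal = nRT/V = (3.58)(8.314)(663.8)/2.70 = 7317.56 kPa
vdW: P = nRT/(V − nb) − a n²/V² = 19757.4/2.56790 − 5434.15/7.29000 = 7693.99 − 745.425 = 6948.57 kPa
Ratio = 6948.57/7317.56 = 0.9496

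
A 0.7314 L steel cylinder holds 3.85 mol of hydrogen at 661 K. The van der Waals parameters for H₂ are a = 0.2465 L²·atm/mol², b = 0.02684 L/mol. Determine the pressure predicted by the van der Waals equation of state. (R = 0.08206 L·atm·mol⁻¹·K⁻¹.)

P ≈ 325.7 atm

P = nRT/(V − nb) − a n²/V²
nRT/(V − nb) = (3.85)(0.08206)(661)/(0.7314 − 3.85×0.02684) = 208.83/0.62807 = 332.49 atm
a n²/V² = (0.2465)(3.85)²/(0.7314)² = 6.8301 atm
P = 332.49 − 6.8301 = 325.7 atm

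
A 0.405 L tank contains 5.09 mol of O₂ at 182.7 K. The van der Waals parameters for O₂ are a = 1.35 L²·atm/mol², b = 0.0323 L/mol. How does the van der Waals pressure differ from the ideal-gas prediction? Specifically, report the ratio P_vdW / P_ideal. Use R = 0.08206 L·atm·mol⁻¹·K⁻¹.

P_vdW / P_ideal ≈ 0.5517

Ideal: P_ideal = nRT/V = (5.09)(0.08206)(182.7)/0.405 = 188.423 atm
vdW: P = nRT/(V − nb) − a n²/V² = 76.3111/0.240593 − 34.9759/0.164025 = 317.179 − 213.235 = 103.944 atm
Ratio = 103.944/188.423 = 0.5517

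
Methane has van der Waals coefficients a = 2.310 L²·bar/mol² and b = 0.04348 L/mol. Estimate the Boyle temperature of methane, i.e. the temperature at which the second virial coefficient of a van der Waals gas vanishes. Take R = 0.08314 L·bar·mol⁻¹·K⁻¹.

For a van der Waals gas the second virial coefficient B₂ = b − a/(RT) vanishes at T_B = a/(Rb).
T_B = 2.310/(0.08314×0.04348) = 2.310/0.0036149 = 639.0 K

T_B ≈ 639.0 K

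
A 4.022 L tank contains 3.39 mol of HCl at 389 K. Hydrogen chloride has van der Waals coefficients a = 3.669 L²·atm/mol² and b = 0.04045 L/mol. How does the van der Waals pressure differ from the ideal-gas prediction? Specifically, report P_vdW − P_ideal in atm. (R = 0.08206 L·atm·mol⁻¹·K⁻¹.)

Ideal: P_ideal = nRT/V = (3.39)(0.08206)(389)/4.022 = 26.9054 atm
vdW: P = nRT/(V − nb) − a n²/V² = 108.213/3.88487 − 42.1645/16.1765 = 27.8550 − 2.60653 = 25.2485 atm
ΔP = 25.2485 − 26.9054 = -1.657 atm

ΔP ≈ -1.657 atm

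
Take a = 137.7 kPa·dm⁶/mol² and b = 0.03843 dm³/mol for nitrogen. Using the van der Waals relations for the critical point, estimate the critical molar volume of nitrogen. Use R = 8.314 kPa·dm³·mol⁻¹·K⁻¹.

For a van der Waals gas, V_m,c = 3b.
V_m,c = 3×0.03843 = 0.1153 dm³/mol

V_m,c ≈ 0.1153 dm³/mol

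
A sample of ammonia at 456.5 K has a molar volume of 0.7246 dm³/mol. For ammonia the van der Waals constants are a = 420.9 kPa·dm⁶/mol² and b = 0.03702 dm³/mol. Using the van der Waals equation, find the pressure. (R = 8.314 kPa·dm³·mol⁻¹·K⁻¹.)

P = RT/(V_m − b) − a/V_m²
RT/(V_m − b) = (8.314)(456.5)/(0.7246 − 0.03702) = 3795.3/0.68758 = 5519.8 kPa
a/V_m² = 420.9/(0.7246)² = 801.65 kPa
P = 5519.8 − 801.65 = 4718 kPa

P ≈ 4718 kPa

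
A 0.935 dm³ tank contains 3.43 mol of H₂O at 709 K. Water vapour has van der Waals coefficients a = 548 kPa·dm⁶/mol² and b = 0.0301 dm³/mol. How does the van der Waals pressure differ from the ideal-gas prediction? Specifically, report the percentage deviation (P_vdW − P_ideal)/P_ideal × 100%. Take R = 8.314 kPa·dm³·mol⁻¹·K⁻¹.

Ideal: P_ideal = nRT/V = (3.43)(8.314)(709)/0.935 = 21624.1 kPa
vdW: P = nRT/(V − nb) − a n²/V² = 20218.6/0.831757 − 6447.17/0.874225 = 24308.3 − 7374.73 = 16933.6 kPa
% deviation = (16933.6 − 21624.1)/21624.1 × 100% = -21.69%

-21.69 %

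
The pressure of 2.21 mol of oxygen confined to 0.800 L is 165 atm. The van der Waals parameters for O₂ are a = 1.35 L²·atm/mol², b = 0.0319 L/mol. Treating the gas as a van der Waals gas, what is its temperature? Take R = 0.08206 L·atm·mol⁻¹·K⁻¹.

T = (P + a n²/V²)(V − nb)/(nR)
P + a n²/V² = 165 + (1.35)(2.21)²/(0.800)² = 175.30 atm
V − nb = 0.800 − (2.21)(0.0319) = 0.72950 L
T = (175.30)(0.72950)/((2.21)(0.08206)) = 705.2 K

T ≈ 705.2 K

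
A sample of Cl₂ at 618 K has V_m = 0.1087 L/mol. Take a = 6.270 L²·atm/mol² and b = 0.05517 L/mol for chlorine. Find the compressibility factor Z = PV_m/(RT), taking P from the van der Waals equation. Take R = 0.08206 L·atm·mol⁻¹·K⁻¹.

Z ≈ 0.8932

P = RT/(V_m − b) − a/V_m² = (0.08206)(618)/(0.1087 − 0.05517) − 6.270/(0.1087)²
  = 50.713/0.053530 − 530.65 = 947.38 − 530.65 = 416.73 atm
Z = PV_m/(RT) = (416.73)(0.1087)/((0.08206)(618)) = 45.299/50.713 = 0.8932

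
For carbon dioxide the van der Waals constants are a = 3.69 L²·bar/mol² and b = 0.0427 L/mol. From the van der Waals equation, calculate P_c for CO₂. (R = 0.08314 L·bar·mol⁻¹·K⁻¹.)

For a van der Waals gas, P_c = a/(27b²).
P_c = 3.69/(27×(0.0427)²) = 3.69/0.049229 = 74.96 bar

P_c ≈ 74.96 bar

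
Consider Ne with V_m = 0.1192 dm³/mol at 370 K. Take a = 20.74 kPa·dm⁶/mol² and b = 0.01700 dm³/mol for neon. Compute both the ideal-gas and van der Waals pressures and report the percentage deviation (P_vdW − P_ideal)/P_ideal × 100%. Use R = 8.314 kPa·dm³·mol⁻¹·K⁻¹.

Ideal: P_ideal = RT/V_m = (8.314)(370)/0.1192 = 25806.9 kPa
vdW: P = RT/(V_m − b) − a/V_m² = 3076.18/0.102200 − 20.74/0.0142086 = 30099.6 − 1459.68 = 28639.9 kPa
% deviation = (28639.9 − 25806.9)/25806.9 × 100% = 10.98%

10.98 %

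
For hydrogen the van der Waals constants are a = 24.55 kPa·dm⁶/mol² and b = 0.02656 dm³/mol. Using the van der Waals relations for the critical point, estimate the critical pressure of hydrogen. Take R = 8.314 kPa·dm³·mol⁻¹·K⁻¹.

For a van der Waals gas, P_c = a/(27b²).
P_c = 24.55/(27×(0.02656)²) = 24.55/0.019047 = 1289 kPa

P_c ≈ 1289 kPa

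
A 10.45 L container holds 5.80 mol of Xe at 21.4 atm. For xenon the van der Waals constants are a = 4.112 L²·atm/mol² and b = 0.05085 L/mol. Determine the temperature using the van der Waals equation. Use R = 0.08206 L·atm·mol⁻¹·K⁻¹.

T = (P + a n²/V²)(V − nb)/(nR)
P + a n²/V² = 21.4 + (4.112)(5.80)²/(10.45)² = 22.667 atm
V − nb = 10.45 − (5.80)(0.05085) = 10.155 L
T = (22.667)(10.155)/((5.80)(0.08206)) = 483.6 K

T ≈ 483.6 K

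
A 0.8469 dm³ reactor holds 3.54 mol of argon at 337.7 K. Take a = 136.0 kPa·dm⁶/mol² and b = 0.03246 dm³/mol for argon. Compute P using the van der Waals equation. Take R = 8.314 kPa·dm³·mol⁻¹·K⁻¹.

P ≈ 11202 kPa

P = nRT/(V − nb) − a n²/V²
nRT/(V − nb) = (3.54)(8.314)(337.7)/(0.8469 − 3.54×0.03246) = 9939.0/0.73199 = 13578 kPa
a n²/V² = (136.0)(3.54)²/(0.8469)² = 2376.2 kPa
P = 13578 − 2376.2 = 11202 kPa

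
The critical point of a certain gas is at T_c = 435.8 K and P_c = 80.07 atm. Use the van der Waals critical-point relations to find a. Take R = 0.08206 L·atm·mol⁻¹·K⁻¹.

a ≈ 6.738 L²·atm/mol²

From T_c = 8a/(27Rb) and P_c = a/(27b²): a = 27 R² T_c²/(64 P_c).
a = 27×(0.08206)²×(435.8)²/(64×80.07) = 34530/5124.5 = 6.738 L²·atm/mol²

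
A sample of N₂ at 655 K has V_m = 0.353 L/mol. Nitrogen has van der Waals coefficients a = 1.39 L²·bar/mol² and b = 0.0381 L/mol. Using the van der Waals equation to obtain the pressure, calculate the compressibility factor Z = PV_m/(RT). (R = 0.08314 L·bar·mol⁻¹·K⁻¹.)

Z ≈ 1.049

P = RT/(V_m − b) − a/V_m² = (0.08314)(655)/(0.353 − 0.0381) − 1.39/(0.353)²
  = 54.457/0.31490 − 11.155 = 172.93 − 11.155 = 161.78 bar
Z = PV_m/(RT) = (161.78)(0.353)/((0.08314)(655)) = 57.108/54.457 = 1.049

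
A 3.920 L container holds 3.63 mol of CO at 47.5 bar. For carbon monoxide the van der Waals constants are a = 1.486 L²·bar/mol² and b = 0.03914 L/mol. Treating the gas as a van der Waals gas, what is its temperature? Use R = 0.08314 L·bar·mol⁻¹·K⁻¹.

T = (P + a n²/V²)(V − nb)/(nR)
P + a n²/V² = 47.5 + (1.486)(3.63)²/(3.920)² = 48.774 bar
V − nb = 3.920 − (3.63)(0.03914) = 3.7779 L
T = (48.774)(3.7779)/((3.63)(0.08314)) = 610.6 K

T ≈ 610.6 K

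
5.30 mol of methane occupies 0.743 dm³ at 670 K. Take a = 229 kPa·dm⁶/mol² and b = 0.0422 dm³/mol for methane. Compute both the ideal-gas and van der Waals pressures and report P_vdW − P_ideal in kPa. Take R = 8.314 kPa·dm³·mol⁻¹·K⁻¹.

ΔP ≈ 5460 kPa

Ideal: P_ideal = nRT/V = (5.30)(8.314)(670)/0.743 = 39734.9 kPa
vdW: P = nRT/(V − nb) − a n²/V² = 29523.0/0.519340 − 6432.61/0.552049 = 56847.2 − 11652.2 = 45195.0 kPa
ΔP = 45195.0 − 39734.9 = 5460 kPa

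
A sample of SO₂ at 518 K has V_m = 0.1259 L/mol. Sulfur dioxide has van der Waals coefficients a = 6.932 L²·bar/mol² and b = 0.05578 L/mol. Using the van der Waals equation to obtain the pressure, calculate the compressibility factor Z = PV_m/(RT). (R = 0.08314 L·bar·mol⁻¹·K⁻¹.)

P = RT/(V_m − b) − a/V_m² = (0.08314)(518)/(0.1259 − 0.05578) − 6.932/(0.1259)²
  = 43.067/0.070120 − 437.33 = 614.19 − 437.33 = 176.86 bar
Z = PV_m/(RT) = (176.86)(0.1259)/((0.08314)(518)) = 22.267/43.067 = 0.5170

Z ≈ 0.5170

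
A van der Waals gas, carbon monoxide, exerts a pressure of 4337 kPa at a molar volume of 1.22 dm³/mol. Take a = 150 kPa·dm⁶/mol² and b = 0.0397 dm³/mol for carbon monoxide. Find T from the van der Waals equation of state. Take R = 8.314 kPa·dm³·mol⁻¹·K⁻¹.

T ≈ 630.0 K

T = (P + a/V_m²)(V_m − b)/R
P + a/V_m² = 4337 + 150/(1.22)² = 4437.8 kPa
V_m − b = 1.22 − 0.0397 = 1.1803 dm³/mol
T = (4437.8)(1.1803)/8.314 = 630.0 K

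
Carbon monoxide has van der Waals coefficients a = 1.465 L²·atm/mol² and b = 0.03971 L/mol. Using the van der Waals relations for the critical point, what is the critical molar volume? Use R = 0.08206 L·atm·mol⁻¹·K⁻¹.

V_m,c ≈ 0.1191 L/mol

For a van der Waals gas, V_m,c = 3b.
V_m,c = 3×0.03971 = 0.1191 L/mol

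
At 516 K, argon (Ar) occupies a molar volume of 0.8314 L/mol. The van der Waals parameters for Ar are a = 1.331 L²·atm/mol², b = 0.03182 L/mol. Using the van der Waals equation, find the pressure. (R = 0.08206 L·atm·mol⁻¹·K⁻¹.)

P ≈ 51.03 atm

P = RT/(V_m − b) − a/V_m²
RT/(V_m − b) = (0.08206)(516)/(0.8314 − 0.03182) = 42.343/0.79958 = 52.957 atm
a/V_m² = 1.331/(0.8314)² = 1.9256 atm
P = 52.957 − 1.9256 = 51.03 atm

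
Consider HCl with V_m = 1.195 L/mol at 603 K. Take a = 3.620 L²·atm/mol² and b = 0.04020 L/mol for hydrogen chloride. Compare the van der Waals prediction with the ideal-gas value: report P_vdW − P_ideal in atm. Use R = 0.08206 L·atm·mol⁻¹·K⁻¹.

Ideal: P_ideal = RT/V_m = (0.08206)(603)/1.195 = 41.4077 atm
vdW: P = RT/(V_m − b) − a/V_m² = 49.4822/1.15480 − 3.620/1.42803 = 42.8492 − 2.53496 = 40.3142 atm
ΔP = 40.3142 − 41.4077 = -1.094 atm

ΔP ≈ -1.094 atm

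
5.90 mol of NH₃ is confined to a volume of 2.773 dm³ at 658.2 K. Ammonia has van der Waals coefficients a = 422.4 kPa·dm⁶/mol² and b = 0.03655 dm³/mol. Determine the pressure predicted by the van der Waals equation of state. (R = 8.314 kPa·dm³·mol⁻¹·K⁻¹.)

P ≈ 10713 kPa

P = nRT/(V − nb) − a n²/V²
nRT/(V − nb) = (5.90)(8.314)(658.2)/(2.773 − 5.90×0.03655) = 32286/2.5574 = 12625 kPa
a n²/V² = (422.4)(5.90)²/(2.773)² = 1912.2 kPa
P = 12625 − 1912.2 = 10713 kPa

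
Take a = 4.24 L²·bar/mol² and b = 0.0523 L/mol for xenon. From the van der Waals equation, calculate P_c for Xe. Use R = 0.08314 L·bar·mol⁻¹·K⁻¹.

P_c ≈ 57.41 bar

For a van der Waals gas, P_c = a/(27b²).
P_c = 4.24/(27×(0.0523)²) = 4.24/0.073853 = 57.41 bar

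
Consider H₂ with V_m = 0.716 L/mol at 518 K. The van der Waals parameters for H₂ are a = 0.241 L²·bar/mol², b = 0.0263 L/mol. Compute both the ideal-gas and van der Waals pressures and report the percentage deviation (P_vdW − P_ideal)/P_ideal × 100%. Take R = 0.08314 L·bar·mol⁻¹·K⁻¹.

Ideal: P_ideal = RT/V_m = (0.08314)(518)/0.716 = 60.1488 bar
vdW: P = RT/(V_m − b) − a/V_m² = 43.0665/0.689700 − 0.241/0.512656 = 62.4424 − 0.470101 = 61.9723 bar
% deviation = (61.9723 − 60.1488)/60.1488 × 100% = 3.03%

3.03 %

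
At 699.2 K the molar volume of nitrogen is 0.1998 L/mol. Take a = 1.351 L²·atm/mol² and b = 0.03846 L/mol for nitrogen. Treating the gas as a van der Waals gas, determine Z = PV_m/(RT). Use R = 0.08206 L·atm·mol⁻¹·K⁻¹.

P = RT/(V_m − b) − a/V_m² = (0.08206)(699.2)/(0.1998 − 0.03846) − 1.351/(0.1998)²
  = 57.376/0.16134 − 33.843 = 355.62 − 33.843 = 321.78 atm
Z = PV_m/(RT) = (321.78)(0.1998)/((0.08206)(699.2)) = 64.292/57.376 = 1.121

Z ≈ 1.121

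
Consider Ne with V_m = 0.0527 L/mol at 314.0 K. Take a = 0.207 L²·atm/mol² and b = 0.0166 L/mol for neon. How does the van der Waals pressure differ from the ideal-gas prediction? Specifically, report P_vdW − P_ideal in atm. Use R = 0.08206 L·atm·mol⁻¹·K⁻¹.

ΔP ≈ 150.3 atm

Ideal: P_ideal = RT/V_m = (0.08206)(314.0)/0.0527 = 488.934 atm
vdW: P = RT/(V_m − b) − a/V_m² = 25.7668/0.0361000 − 0.207/0.00277729 = 713.762 − 74.5331 = 639.229 atm
ΔP = 639.229 − 488.934 = 150.3 atm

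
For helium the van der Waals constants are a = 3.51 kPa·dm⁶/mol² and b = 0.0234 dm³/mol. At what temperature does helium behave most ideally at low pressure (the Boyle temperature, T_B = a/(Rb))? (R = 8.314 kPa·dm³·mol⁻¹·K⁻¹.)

T_B ≈ 18.04 K

For a van der Waals gas the second virial coefficient B₂ = b − a/(RT) vanishes at T_B = a/(Rb).
T_B = 3.51/(8.314×0.0234) = 3.51/0.19455 = 18.04 K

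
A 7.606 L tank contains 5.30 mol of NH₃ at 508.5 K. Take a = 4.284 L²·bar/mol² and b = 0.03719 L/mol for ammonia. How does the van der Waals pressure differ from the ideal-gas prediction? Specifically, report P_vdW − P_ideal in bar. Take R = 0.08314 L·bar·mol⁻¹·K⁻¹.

Ideal: P_ideal = nRT/V = (5.30)(0.08314)(508.5)/7.606 = 29.4592 bar
vdW: P = nRT/(V − nb) − a n²/V² = 224.066/7.40889 − 120.338/57.8512 = 30.2429 − 2.08013 = 28.1628 bar
ΔP = 28.1628 − 29.4592 = -1.296 bar

ΔP ≈ -1.296 bar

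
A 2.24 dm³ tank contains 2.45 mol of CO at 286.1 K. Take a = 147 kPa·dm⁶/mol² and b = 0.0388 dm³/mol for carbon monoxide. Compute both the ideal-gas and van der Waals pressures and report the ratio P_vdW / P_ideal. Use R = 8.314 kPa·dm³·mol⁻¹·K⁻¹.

Ideal: P_ideal = nRT/V = (2.45)(8.314)(286.1)/2.24 = 2601.63 kPa
vdW: P = nRT/(V − nb) − a n²/V² = 5827.66/2.14494 − 882.368/5.01760 = 2716.93 − 175.855 = 2541.08 kPa
Ratio = 2541.08/2601.63 = 0.9767

P_vdW / P_ideal ≈ 0.9767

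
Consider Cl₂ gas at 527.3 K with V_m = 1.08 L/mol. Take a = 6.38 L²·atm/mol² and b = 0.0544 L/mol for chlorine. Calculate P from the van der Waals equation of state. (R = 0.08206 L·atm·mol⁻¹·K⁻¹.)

P = RT/(V_m − b) − a/V_m²
RT/(V_m − b) = (0.08206)(527.3)/(1.08 − 0.0544) = 43.270/1.0256 = 42.190 atm
a/V_m² = 6.38/(1.08)² = 5.4698 atm
P = 42.190 − 5.4698 = 36.72 atm

P ≈ 36.72 atm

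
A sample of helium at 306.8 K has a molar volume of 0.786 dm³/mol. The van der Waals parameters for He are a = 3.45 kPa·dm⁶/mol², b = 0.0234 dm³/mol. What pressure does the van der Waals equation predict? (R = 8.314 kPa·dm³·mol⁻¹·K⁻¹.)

P ≈ 3339 kPa

P = RT/(V_m − b) − a/V_m²
RT/(V_m − b) = (8.314)(306.8)/(0.786 − 0.0234) = 2550.7/0.76260 = 3344.7 kPa
a/V_m² = 3.45/(0.786)² = 5.5844 kPa
P = 3344.7 − 5.5844 = 3339 kPa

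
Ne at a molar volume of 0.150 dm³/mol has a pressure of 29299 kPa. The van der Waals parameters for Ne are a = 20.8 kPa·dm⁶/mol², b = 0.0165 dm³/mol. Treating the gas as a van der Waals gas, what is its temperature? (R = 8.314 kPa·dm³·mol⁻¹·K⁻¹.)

T ≈ 485.3 K

T = (P + a/V_m²)(V_m − b)/R
P + a/V_m² = 29299 + 20.8/(0.150)² = 30223 kPa
V_m − b = 0.150 − 0.0165 = 0.13350 dm³/mol
T = (30223)(0.13350)/8.314 = 485.3 K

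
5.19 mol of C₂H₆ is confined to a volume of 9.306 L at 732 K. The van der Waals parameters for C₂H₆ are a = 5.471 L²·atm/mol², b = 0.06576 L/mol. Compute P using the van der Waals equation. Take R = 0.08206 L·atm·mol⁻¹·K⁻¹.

P ≈ 33.07 atm

P = nRT/(V − nb) − a n²/V²
nRT/(V − nb) = (5.19)(0.08206)(732)/(9.306 − 5.19×0.06576) = 311.75/8.9647 = 34.775 atm
a n²/V² = (5.471)(5.19)²/(9.306)² = 1.7017 atm
P = 34.775 − 1.7017 = 33.07 atm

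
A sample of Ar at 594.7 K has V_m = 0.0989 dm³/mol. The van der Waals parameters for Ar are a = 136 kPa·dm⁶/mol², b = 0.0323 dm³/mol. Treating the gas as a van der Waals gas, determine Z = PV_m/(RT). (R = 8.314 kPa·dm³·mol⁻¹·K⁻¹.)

P = RT/(V_m − b) − a/V_m² = (8.314)(594.7)/(0.0989 − 0.0323) − 136/(0.0989)²
  = 4944.3/0.066600 − 13904 = 74239 − 13904 = 60335 kPa
Z = PV_m/(RT) = (60335)(0.0989)/((8.314)(594.7)) = 5967.1/4944.3 = 1.207

Z ≈ 1.207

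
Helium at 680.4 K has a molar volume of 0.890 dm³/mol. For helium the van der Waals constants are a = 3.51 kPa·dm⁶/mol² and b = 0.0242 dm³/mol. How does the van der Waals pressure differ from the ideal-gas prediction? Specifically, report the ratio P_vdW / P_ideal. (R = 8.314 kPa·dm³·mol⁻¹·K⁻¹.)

P_vdW / P_ideal ≈ 1.027

Ideal: P_ideal = RT/V_m = (8.314)(680.4)/0.890 = 6356.01 kPa
vdW: P = RT/(V_m − b) − a/V_m² = 5656.85/0.865800 − 3.51/0.792100 = 6533.67 − 4.43126 = 6529.24 kPa
Ratio = 6529.24/6356.01 = 1.027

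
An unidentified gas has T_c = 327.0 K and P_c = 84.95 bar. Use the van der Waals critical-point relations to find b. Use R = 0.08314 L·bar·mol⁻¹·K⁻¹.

From T_c = 8a/(27Rb) and P_c = a/(27b²): b = R T_c/(8 P_c).
b = (0.08314)(327.0)/(8×84.95) = 27.187/679.60 = 0.04000 L/mol

b ≈ 0.04000 L/mol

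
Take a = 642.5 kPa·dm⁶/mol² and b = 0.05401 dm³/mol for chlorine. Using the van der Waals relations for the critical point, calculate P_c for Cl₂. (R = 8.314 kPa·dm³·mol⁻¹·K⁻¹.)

For a van der Waals gas, P_c = a/(27b²).
P_c = 642.5/(27×(0.05401)²) = 642.5/0.078761 = 8158 kPa

P_c ≈ 8158 kPa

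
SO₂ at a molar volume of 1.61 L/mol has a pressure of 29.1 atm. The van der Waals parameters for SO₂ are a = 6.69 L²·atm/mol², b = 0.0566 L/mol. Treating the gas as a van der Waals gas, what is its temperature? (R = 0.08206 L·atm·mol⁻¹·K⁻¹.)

T = (P + a/V_m²)(V_m − b)/R
P + a/V_m² = 29.1 + 6.69/(1.61)² = 31.681 atm
V_m − b = 1.61 − 0.0566 = 1.5534 L/mol
T = (31.681)(1.5534)/0.08206 = 599.7 K

T ≈ 599.7 K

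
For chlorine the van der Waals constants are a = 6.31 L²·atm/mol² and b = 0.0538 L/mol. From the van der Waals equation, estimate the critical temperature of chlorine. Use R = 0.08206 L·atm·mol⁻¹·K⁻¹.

T_c ≈ 423.5 K

For a van der Waals gas, T_c = 8a/(27Rb).
T_c = 8×6.31/(27×0.08206×0.0538) = 50.480/0.11920 = 423.5 K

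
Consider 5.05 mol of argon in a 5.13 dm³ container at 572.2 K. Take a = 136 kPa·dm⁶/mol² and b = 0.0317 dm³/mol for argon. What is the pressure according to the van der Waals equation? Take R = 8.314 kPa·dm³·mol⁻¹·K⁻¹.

P ≈ 4702 kPa

P = nRT/(V − nb) − a n²/V²
nRT/(V − nb) = (5.05)(8.314)(572.2)/(5.13 − 5.05×0.0317) = 24024/4.9699 = 4833.9 kPa
a n²/V² = (136)(5.05)²/(5.13)² = 131.79 kPa
P = 4833.9 − 131.79 = 4702 kPa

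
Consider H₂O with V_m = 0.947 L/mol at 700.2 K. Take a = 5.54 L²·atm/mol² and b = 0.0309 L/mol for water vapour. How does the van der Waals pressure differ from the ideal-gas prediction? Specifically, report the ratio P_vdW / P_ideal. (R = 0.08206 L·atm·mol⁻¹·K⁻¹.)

P_vdW / P_ideal ≈ 0.9319

Ideal: P_ideal = RT/V_m = (0.08206)(700.2)/0.947 = 60.6741 atm
vdW: P = RT/(V_m − b) − a/V_m² = 57.4584/0.916100 − 5.54/0.896809 = 62.7207 − 6.17746 = 56.5432 atm
Ratio = 56.5432/60.6741 = 0.9319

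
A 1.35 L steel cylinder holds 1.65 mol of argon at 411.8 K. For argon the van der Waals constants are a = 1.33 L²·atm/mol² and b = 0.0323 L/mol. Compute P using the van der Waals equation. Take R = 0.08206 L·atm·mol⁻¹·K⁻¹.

P = nRT/(V − nb) − a n²/V²
nRT/(V − nb) = (1.65)(0.08206)(411.8)/(1.35 − 1.65×0.0323) = 55.757/1.2967 = 42.999 atm
a n²/V² = (1.33)(1.65)²/(1.35)² = 1.9868 atm
P = 42.999 − 1.9868 = 41.01 atm

P ≈ 41.01 atm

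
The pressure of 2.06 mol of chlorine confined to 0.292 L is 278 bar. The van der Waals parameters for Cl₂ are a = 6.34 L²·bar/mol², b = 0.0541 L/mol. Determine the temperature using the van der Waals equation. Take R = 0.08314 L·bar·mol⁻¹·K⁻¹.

T = (P + a n²/V²)(V − nb)/(nR)
P + a n²/V² = 278 + (6.34)(2.06)²/(0.292)² = 593.54 bar
V − nb = 0.292 − (2.06)(0.0541) = 0.18055 L
T = (593.54)(0.18055)/((2.06)(0.08314)) = 625.7 K

T ≈ 625.7 K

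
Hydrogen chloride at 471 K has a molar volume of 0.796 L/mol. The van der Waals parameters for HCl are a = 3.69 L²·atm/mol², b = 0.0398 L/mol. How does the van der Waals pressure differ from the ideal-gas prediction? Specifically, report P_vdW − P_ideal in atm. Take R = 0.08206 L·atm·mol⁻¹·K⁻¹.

Ideal: P_ideal = RT/V_m = (0.08206)(471)/0.796 = 48.5556 atm
vdW: P = RT/(V_m − b) − a/V_m² = 38.6503/0.756200 − 3.69/0.633616 = 51.1112 − 5.82372 = 45.2875 atm
ΔP = 45.2875 − 48.5556 = -3.268 atm

ΔP ≈ -3.268 atm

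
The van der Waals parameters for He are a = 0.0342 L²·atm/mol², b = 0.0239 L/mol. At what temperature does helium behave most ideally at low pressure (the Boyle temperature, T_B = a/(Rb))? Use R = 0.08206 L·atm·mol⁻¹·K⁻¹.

For a van der Waals gas the second virial coefficient B₂ = b − a/(RT) vanishes at T_B = a/(Rb).
T_B = 0.0342/(0.08206×0.0239) = 0.0342/0.0019612 = 17.44 K

T_B ≈ 17.44 K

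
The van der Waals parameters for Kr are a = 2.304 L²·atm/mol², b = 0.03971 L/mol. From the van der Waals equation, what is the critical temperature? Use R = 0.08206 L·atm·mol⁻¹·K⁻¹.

T_c ≈ 209.5 K

For a van der Waals gas, T_c = 8a/(27Rb).
T_c = 8×2.304/(27×0.08206×0.03971) = 18.432/0.087982 = 209.5 K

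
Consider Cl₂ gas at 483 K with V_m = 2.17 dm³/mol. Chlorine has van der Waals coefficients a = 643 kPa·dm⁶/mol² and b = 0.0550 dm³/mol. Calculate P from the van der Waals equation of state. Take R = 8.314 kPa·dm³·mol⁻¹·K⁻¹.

P = RT/(V_m − b) − a/V_m²
RT/(V_m − b) = (8.314)(483)/(2.17 − 0.0550) = 4015.7/2.1150 = 1898.7 kPa
a/V_m² = 643/(2.17)² = 136.55 kPa
P = 1898.7 − 136.55 = 1762 kPa

P ≈ 1762 kPa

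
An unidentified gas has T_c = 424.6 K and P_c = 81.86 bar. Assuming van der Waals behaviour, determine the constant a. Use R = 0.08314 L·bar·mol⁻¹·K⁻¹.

From T_c = 8a/(27Rb) and P_c = a/(27b²): a = 27 R² T_c²/(64 P_c).
a = 27×(0.08314)²×(424.6)²/(64×81.86) = 33647/5239.0 = 6.422 L²·bar/mol²

a ≈ 6.422 L²·bar/mol²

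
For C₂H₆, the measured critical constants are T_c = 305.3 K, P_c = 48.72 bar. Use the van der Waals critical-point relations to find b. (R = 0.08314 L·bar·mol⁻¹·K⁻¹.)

From T_c = 8a/(27Rb) and P_c = a/(27b²): b = R T_c/(8 P_c).
b = (0.08314)(305.3)/(8×48.72) = 25.383/389.76 = 0.06512 L/mol

b ≈ 0.06512 L/mol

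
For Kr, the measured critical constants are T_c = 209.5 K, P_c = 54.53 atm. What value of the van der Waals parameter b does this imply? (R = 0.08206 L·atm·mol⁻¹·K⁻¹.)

From T_c = 8a/(27Rb) and P_c = a/(27b²): b = R T_c/(8 P_c).
b = (0.08206)(209.5)/(8×54.53) = 17.192/436.24 = 0.03941 L/mol

b ≈ 0.03941 L/mol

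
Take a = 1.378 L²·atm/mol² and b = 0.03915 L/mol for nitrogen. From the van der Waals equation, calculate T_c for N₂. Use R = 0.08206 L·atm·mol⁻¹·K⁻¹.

For a van der Waals gas, T_c = 8a/(27Rb).
T_c = 8×1.378/(27×0.08206×0.03915) = 11.024/0.086742 = 127.1 K

T_c ≈ 127.1 K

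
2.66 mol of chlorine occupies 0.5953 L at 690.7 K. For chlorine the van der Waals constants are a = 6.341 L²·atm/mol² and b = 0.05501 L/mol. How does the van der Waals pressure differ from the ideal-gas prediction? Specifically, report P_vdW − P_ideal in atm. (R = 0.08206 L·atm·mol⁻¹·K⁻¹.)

Ideal: P_ideal = nRT/V = (2.66)(0.08206)(690.7)/0.5953 = 253.260 atm
vdW: P = nRT/(V − nb) − a n²/V² = 150.766/0.448973 − 44.8664/0.354382 = 335.802 − 126.605 = 209.197 atm
ΔP = 209.197 − 253.260 = -44.06 atm

ΔP ≈ -44.06 atm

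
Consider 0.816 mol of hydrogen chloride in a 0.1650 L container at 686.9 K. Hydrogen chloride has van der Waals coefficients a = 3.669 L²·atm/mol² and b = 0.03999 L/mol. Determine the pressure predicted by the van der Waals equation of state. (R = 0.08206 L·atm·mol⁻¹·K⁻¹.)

P ≈ 257.7 atm

P = nRT/(V − nb) − a n²/V²
nRT/(V − nb) = (0.816)(0.08206)(686.9)/(0.1650 − 0.816×0.03999) = 45.995/0.13237 = 347.47 atm
a n²/V² = (3.669)(0.816)²/(0.1650)² = 89.735 atm
P = 347.47 − 89.735 = 257.7 atm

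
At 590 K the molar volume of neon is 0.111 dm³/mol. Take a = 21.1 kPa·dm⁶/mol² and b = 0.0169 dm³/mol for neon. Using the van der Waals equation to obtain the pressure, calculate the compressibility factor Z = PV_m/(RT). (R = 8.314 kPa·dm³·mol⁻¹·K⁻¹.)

Z ≈ 1.141

P = RT/(V_m − b) − a/V_m² = (8.314)(590)/(0.111 − 0.0169) − 21.1/(0.111)²
  = 4905.3/0.094100 − 1712.5 = 52129 − 1712.5 = 50417 kPa
Z = PV_m/(RT) = (50417)(0.111)/((8.314)(590)) = 5596.3/4905.3 = 1.141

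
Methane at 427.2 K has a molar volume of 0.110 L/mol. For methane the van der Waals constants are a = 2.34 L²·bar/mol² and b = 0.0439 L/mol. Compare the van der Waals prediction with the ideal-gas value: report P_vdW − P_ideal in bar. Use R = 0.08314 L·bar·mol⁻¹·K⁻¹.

Ideal: P_ideal = RT/V_m = (0.08314)(427.2)/0.110 = 322.886 bar
vdW: P = RT/(V_m − b) − a/V_m² = 35.5174/0.0661000 − 2.34/0.0121000 = 537.328 − 193.388 = 343.940 bar
ΔP = 343.940 − 322.886 = 21.05 bar

ΔP ≈ 21.05 bar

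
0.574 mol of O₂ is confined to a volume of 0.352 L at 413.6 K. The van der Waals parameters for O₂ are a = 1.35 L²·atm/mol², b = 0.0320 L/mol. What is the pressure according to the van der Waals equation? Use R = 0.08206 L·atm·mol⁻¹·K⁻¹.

P ≈ 54.80 atm

P = nRT/(V − nb) − a n²/V²
nRT/(V − nb) = (0.574)(0.08206)(413.6)/(0.352 − 0.574×0.0320) = 19.482/0.33363 = 58.394 atm
a n²/V² = (1.35)(0.574)²/(0.352)² = 3.5898 atm
P = 58.394 − 3.5898 = 54.80 atm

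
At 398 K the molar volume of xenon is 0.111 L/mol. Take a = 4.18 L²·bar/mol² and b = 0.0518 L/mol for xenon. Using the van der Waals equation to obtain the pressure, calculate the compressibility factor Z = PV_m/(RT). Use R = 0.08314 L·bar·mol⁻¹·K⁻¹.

Z ≈ 0.7370

P = RT/(V_m − b) − a/V_m² = (0.08314)(398)/(0.111 − 0.0518) − 4.18/(0.111)²
  = 33.090/0.059200 − 339.26 = 558.95 − 339.26 = 219.69 bar
Z = PV_m/(RT) = (219.69)(0.111)/((0.08314)(398)) = 24.386/33.090 = 0.7370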